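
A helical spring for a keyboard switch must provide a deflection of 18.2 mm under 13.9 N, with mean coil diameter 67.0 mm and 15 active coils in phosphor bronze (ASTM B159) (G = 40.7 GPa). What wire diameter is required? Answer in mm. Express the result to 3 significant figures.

5.10 mm

Required rate k = F/δ = 13.9/18.2 = 0.76374 N/mm
d = (8D³N_a·k / G)^(1/4) = (8·67.0³·15·0.76374 / (40.7×10³))^0.25
  = (677.26)^0.25 = 5.1014 mm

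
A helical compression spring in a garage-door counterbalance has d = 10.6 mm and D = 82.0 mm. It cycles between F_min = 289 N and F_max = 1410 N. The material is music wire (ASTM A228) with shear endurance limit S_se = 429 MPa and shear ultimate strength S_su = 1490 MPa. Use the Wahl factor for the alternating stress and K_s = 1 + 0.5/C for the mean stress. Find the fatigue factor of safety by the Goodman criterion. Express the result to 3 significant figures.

2.64

C = D/d = 82.0/10.6 = 7.7358; K_W = (4C−1)/(4C−4)+0.615/C = 1.1908; K_s = 1+0.5/C = 1.0646
F_a = (F_max−F_min)/2 = 560.5 N; F_m = (F_max+F_min)/2 = 849.5 N
τ_a = K_W·8F_aD/(πd³) = 1.1908 × 98.268 = 117.02 MPa
τ_m = K_s·8F_mD/(πd³) = 1.0646 × 148.94 = 158.56 MPa
Goodman: 1/n_f = τ_a/S_se + τ_m/S_su = 117.02/429 + 158.56/1490 = 0.27278 + 0.10642 = 0.3792
n_f = 1/0.3792 = 2.637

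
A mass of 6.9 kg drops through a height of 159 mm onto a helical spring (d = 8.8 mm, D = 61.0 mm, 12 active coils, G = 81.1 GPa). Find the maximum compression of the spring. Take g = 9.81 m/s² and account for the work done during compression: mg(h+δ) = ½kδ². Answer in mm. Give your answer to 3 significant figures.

34.2 mm

k = Gd⁴/(8D³N_a) = (81.1×10³)(8.8⁴)/(8·61.0³·12) = 22.32 N/mm
W = mg = 6.9 × 9.81 = 67.689 N
½kδ² − Wδ − Wh = 0 → δ = (W + √(W² + 2kWh))/k
δ = (67.689 + √(4581.8 + 480437))/22.32 = (67.689 + 696.43)/22.32 = 34.235 mm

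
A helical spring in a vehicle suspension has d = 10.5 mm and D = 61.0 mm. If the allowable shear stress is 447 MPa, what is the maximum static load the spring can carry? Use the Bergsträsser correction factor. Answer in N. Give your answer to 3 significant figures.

2670 N

C = D/d = 61.0/10.5 = 5.8095
K_B = (4C+2)/(4C−3) = 25.238/20.238 = 1.2471
τ_max = K·8FD/(πd³) → F_max = τ_allow·πd³/(8DK)
F_max = 447·π·10.5³/(8·61.0·1.2471) = 1.6256e+06/608.56 = 2671.3 N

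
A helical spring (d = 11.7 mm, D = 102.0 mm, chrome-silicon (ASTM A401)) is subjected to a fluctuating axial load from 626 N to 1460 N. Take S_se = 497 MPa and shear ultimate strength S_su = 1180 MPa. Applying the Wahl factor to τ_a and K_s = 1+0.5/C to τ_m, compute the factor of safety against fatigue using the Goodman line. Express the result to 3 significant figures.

3.22

C = D/d = 102.0/11.7 = 8.7179; K_W = (4C−1)/(4C−4)+0.615/C = 1.1677; K_s = 1+0.5/C = 1.0574
F_a = (F_max−F_min)/2 = 417 N; F_m = (F_max+F_min)/2 = 1043 N
τ_a = K_W·8F_aD/(πd³) = 1.1677 × 67.627 = 78.969 MPa
τ_m = K_s·8F_mD/(πd³) = 1.0574 × 169.15 = 178.85 MPa
Goodman: 1/n_f = τ_a/S_se + τ_m/S_su = 78.969/497 + 178.85/1180 = 0.15889 + 0.15157 = 0.31046
n_f = 1/0.31046 = 3.221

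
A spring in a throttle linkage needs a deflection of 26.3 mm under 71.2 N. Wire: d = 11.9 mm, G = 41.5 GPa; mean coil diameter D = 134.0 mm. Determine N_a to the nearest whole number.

Required rate k = F/δ = 71.2/26.3 = 2.7072 N/mm
N_a = Gd⁴/(8D³k) = (41.5×10³ × 11.9⁴)/(8 × 134.0³ × 2.7072)
    = 8.32216e+08 / 5.21109e+07 = 15.97 → 16 coils

16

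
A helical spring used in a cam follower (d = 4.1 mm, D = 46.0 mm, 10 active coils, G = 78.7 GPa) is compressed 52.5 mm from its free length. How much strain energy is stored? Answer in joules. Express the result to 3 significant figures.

k = Gd⁴/(8D³N_a) = (78.7×10³)(4.1⁴)/(8·46.0³·10) = 2.8559 N/mm
U = ½kδ² = 0.5 × 2.8559 × 52.5² = 3935.8 N·mm = 3.9358 J

3.94 J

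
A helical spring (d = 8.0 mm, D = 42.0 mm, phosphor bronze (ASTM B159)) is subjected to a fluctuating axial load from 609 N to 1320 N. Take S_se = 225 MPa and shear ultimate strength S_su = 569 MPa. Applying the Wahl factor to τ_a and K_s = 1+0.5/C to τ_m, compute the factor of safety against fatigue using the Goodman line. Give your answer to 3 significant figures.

C = D/d = 42.0/8.0 = 5.2500; K_W = (4C−1)/(4C−4)+0.615/C = 1.2936; K_s = 1+0.5/C = 1.0952
F_a = (F_max−F_min)/2 = 355.5 N; F_m = (F_max+F_min)/2 = 964.5 N
τ_a = K_W·8F_aD/(πd³) = 1.2936 × 74.261 = 96.065 MPa
τ_m = K_s·8F_mD/(πd³) = 1.0952 × 201.48 = 220.66 MPa
Goodman: 1/n_f = τ_a/S_se + τ_m/S_su = 96.065/225 + 220.66/569 = 0.42695 + 0.38781 = 0.81476
n_f = 1/0.81476 = 1.227

1.23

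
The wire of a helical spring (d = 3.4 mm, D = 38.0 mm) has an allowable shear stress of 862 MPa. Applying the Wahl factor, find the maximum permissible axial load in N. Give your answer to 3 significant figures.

310 N

C = D/d = 38.0/3.4 = 11.1765
K_W = (4C−1)/(4C−4) + 0.615/C = 43.706/40.706 + 0.0550 = 1.1287
τ_max = K·8FD/(πd³) → F_max = τ_allow·πd³/(8DK)
F_max = 862·π·3.4³/(8·38.0·1.1287) = 1.0644e+05/343.13 = 310.19 N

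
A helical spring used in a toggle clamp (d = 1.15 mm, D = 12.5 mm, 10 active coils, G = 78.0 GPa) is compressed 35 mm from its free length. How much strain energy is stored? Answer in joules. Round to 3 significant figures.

k = Gd⁴/(8D³N_a) = (78.0×10³)(1.15⁴)/(8·12.5³·10) = 0.8731 N/mm
U = ½kδ² = 0.5 × 0.8731 × 35² = 534.78 N·mm = 0.53478 J

0.535 J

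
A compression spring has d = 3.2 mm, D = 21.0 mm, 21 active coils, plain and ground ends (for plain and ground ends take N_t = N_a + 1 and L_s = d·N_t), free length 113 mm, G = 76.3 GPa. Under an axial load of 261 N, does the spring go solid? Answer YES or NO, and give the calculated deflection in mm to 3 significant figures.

YES, δ = 50.8 mm

k = Gd⁴/(8D³N_a) = (76.3×10³)(3.2⁴)/(8·21.0³·21) = 5.1423 N/mm
N_t = 22; L_s = 3.2·22 = 70.4 mm; δ_solid = L₀ − L_s = 113 − 70.4 = 42.6 mm
δ = F/k = 261/5.1423 = 50.756 mm
δ ≥ δ_solid → spring goes solid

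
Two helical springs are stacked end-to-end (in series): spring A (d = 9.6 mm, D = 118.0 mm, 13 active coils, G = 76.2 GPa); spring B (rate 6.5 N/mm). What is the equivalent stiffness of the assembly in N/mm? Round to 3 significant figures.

2.39 N/mm

k_A = Gd⁴/(8D³N_a) = (76.2×10³)(9.6⁴)/(8·118.0³·13) = 3.7876 N/mm
Series: 1/k_eq = 1/3.7876 + 1/6.5 = 0.41787; k_eq = 2.3931 N/mm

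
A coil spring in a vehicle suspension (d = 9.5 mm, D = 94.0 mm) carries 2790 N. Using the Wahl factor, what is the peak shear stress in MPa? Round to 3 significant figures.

Spring index C = D/d = 94.0/9.5 = 9.8947
K_W = (4C−1)/(4C−4) + 0.615/C = 38.579/35.579 + 0.0622 = 1.1465
τ₀ = 8FD/(πd³) = 8·2790·94.0/(π·9.5³) = 2.09808e+06/2693.5 = 778.94 MPa
τ_max = K·τ₀ = 1.1465 × 778.94 = 893.03 MPa

893 MPa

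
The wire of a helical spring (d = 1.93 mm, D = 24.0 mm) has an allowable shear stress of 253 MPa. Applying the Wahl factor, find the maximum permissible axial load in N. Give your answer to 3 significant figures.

C = D/d = 24.0/1.93 = 12.4352
K_W = (4C−1)/(4C−4) + 0.615/C = 48.741/45.741 + 0.0495 = 1.1150
τ_max = K·8FD/(πd³) → F_max = τ_allow·πd³/(8DK)
F_max = 253·π·1.93³/(8·24.0·1.1150) = 5714/214.09 = 26.69 N

26.7 N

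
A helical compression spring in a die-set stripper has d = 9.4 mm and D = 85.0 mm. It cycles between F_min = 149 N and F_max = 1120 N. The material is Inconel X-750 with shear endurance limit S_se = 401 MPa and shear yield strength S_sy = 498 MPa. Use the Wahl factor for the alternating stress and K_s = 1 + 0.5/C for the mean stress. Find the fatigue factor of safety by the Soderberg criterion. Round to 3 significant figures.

C = D/d = 85.0/9.4 = 9.0426; K_W = (4C−1)/(4C−4)+0.615/C = 1.1613; K_s = 1+0.5/C = 1.0553
F_a = (F_max−F_min)/2 = 485.5 N; F_m = (F_max+F_min)/2 = 634.5 N
τ_a = K_W·8F_aD/(πd³) = 1.1613 × 126.52 = 146.93 MPa
τ_m = K_s·8F_mD/(πd³) = 1.0553 × 165.35 = 174.49 MPa
Soderberg: 1/n_f = τ_a/S_se + τ_m/S_sy = 146.93/401 + 174.49/498 = 0.36640 + 0.35039 = 0.71679
n_f = 1/0.71679 = 1.395

1.40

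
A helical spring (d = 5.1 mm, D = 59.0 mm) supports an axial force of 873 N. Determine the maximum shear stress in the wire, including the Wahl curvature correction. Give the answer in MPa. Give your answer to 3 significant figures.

1110 MPa

Spring index C = D/d = 59.0/5.1 = 11.5686
K_W = (4C−1)/(4C−4) + 0.615/C = 45.275/42.275 + 0.0532 = 1.1241
τ₀ = 8FD/(πd³) = 8·873·59.0/(π·5.1³) = 412056/416.74 = 988.77 MPa
τ_max = K·τ₀ = 1.1241 × 988.77 = 1111.5 MPa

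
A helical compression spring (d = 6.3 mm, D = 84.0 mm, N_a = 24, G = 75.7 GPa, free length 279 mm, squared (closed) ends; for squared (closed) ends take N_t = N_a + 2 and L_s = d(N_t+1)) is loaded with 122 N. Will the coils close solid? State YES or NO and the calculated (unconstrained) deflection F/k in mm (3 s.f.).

k = Gd⁴/(8D³N_a) = (75.7×10³)(6.3⁴)/(8·84.0³·24) = 1.0479 N/mm
N_t = 26; L_s = 6.3·27 = 170.1 mm; δ_solid = L₀ − L_s = 279 − 170.1 = 108.9 mm
δ = F/k = 122/1.0479 = 116.42 mm
δ ≥ δ_solid → spring goes solid

YES, δ = 116 mm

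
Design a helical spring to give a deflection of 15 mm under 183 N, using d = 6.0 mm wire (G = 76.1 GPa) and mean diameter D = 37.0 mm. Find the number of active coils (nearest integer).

Required rate k = F/δ = 183/15 = 12.2 N/mm
N_a = Gd⁴/(8D³k) = (76.1×10³ × 6.0⁴)/(8 × 37.0³ × 12.2)
    = 9.86256e+07 / 4.94373e+06 = 19.95 → 20 coils

20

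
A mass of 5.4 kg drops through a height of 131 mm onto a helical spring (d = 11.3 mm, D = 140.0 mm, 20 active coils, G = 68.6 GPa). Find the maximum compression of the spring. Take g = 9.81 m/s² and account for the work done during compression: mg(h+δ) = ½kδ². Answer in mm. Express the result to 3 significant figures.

k = Gd⁴/(8D³N_a) = (68.6×10³)(11.3⁴)/(8·140.0³·20) = 2.5476 N/mm
W = mg = 5.4 × 9.81 = 52.974 N
½kδ² − Wδ − Wh = 0 → δ = (W + √(W² + 2kWh))/k
δ = (52.974 + √(2806.2 + 35358.8))/2.5476 = (52.974 + 195.36)/2.5476 = 97.477 mm

97.5 mm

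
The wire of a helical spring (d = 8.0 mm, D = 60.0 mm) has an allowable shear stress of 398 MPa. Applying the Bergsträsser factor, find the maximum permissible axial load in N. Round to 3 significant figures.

C = D/d = 60.0/8.0 = 7.5000
K_B = (4C+2)/(4C−3) = 32.000/27.000 = 1.1852
τ_max = K·8FD/(πd³) → F_max = τ_allow·πd³/(8DK)
F_max = 398·π·8.0³/(8·60.0·1.1852) = 6.4018e+05/568.89 = 1125.3 N

1130 N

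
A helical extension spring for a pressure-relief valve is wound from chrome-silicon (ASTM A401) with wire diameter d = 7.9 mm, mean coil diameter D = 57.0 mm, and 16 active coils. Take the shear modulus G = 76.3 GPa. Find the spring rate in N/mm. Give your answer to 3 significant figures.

k = Gd⁴/(8D³N_a) = (76.3×10³ × 7.9⁴) / (8 × 57.0³ × 16)
  = 2.97189e+08 / 2.37047e+07 = 12.537 N/mm

12.5 N/mm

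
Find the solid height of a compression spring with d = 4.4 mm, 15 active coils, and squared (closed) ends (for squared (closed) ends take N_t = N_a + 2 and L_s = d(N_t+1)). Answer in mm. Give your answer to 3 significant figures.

79.2 mm

squared (closed) ends: N_t = N_a + 2 = 15 + 2 = 17
L_s = d·(N_t+1) = 4.4 × 18 = 79.2 mm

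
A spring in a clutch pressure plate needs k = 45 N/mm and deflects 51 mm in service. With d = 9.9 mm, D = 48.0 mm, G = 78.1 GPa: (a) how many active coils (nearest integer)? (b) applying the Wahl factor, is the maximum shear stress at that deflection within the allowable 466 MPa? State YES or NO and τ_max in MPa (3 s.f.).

N_a = Gd⁴/(8D³k) = (78.1×10³)(9.9⁴)/(8·48.0³·45) = 18.84 → N_a = 19
Actual rate k = Gd⁴/(8D³·19) = 44.63 N/mm
Working load F = kδ = 44.63·51 = 2276.1 N
C = 48.0/9.9 = 4.8485; K_W = (4C−1)/(4C−4)+0.615/C = 1.3217
τ_max = K_W·8FD/(πd³) = 1.3217·286.73 = 378.98 MPa
τ_max ≤ 466 MPa → acceptable

(a) 19 coils; (b) YES, τ_max = 379 MPa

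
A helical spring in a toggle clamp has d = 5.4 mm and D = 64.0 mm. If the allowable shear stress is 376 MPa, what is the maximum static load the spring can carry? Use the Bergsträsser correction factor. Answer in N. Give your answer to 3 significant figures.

C = D/d = 64.0/5.4 = 11.8519
K_B = (4C+2)/(4C−3) = 49.407/44.407 = 1.1126
τ_max = K·8FD/(πd³) → F_max = τ_allow·πd³/(8DK)
F_max = 376·π·5.4³/(8·64.0·1.1126) = 1.86e+05/569.65 = 326.52 N

327 N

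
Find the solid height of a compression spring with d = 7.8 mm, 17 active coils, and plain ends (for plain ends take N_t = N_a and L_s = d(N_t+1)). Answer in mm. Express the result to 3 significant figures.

plain ends: N_t = N_a = 17
L_s = d·(N_t+1) = 7.8 × 18 = 140.4 mm

140 mm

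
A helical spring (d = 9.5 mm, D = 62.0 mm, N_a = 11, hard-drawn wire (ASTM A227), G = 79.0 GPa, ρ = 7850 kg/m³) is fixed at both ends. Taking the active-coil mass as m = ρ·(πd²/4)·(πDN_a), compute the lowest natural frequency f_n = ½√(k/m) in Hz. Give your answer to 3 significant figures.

80.2 Hz

k = Gd⁴/(8D³N_a) = (79.0×10³)(9.5⁴)/(8·62.0³·11) = 30.681 N/mm = 30681 N/m
Wire length L = πDN_a = π·62.0·11 = 2142.6 mm
m = ρ·(πd²/4)·L = 7850 × 70.882×10⁻⁶ m² × 2.1426 m = 1.1922 kg
f_n = ½√(k/m) = 0.5·√(30681/1.1922) = 0.5·√(25735) = 80.211 Hz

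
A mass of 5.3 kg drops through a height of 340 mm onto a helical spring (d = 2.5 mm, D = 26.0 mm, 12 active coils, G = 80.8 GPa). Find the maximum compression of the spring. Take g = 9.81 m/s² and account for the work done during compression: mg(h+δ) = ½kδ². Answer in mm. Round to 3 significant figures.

168 mm

k = Gd⁴/(8D³N_a) = (80.8×10³)(2.5⁴)/(8·26.0³·12) = 1.8706 N/mm
W = mg = 5.3 × 9.81 = 51.993 N
½kδ² − Wδ − Wh = 0 → δ = (W + √(W² + 2kWh))/k
δ = (51.993 + √(2703.3 + 66135.4))/1.8706 = (51.993 + 262.37)/1.8706 = 168.06 mm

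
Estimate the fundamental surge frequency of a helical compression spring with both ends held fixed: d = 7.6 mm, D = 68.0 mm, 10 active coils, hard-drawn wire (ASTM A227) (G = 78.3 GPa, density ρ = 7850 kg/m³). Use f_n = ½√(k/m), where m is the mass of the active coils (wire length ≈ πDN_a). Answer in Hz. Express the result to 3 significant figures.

58.4 Hz

k = Gd⁴/(8D³N_a) = (78.3×10³)(7.6⁴)/(8·68.0³·10) = 10.385 N/mm = 10385 N/m
Wire length L = πDN_a = π·68.0·10 = 2136.3 mm
m = ρ·(πd²/4)·L = 7850 × 45.365×10⁻⁶ m² × 2.1363 m = 0.76076 kg
f_n = ½√(k/m) = 0.5·√(10385/0.76076) = 0.5·√(13651) = 58.418 Hz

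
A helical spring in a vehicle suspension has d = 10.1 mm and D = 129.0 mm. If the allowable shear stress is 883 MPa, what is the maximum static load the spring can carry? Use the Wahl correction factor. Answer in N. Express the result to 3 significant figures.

2490 N

C = D/d = 129.0/10.1 = 12.7723
K_W = (4C−1)/(4C−4) + 0.615/C = 50.089/47.089 + 0.0482 = 1.1119
τ_max = K·8FD/(πd³) → F_max = τ_allow·πd³/(8DK)
F_max = 883·π·10.1³/(8·129.0·1.1119) = 2.8581e+06/1147.4 = 2490.8 N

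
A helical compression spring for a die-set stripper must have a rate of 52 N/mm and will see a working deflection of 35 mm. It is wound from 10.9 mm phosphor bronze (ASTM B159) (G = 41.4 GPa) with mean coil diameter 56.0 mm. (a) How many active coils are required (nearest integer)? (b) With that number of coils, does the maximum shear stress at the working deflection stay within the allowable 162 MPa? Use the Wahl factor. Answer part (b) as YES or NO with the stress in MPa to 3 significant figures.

(a) 8 coils; (b) NO, τ_max = 261 MPa

N_a = Gd⁴/(8D³k) = (41.4×10³)(10.9⁴)/(8·56.0³·52) = 7.999 → N_a = 8
Actual rate k = Gd⁴/(8D³·8) = 51.995 N/mm
Working load F = kδ = 51.995·35 = 1819.8 N
C = 56.0/10.9 = 5.1376; K_W = (4C−1)/(4C−4)+0.615/C = 1.3010
τ_max = K_W·8FD/(πd³) = 1.3010·200.39 = 260.7 MPa
τ_max > 162 MPa → exceeds allowable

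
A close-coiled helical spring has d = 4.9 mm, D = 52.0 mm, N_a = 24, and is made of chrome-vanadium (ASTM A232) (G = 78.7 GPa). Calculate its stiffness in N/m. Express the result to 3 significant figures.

k = Gd⁴/(8D³N_a) = (78.7×10³ × 4.9⁴) / (8 × 52.0³ × 24)
  = 4.5369e+07 / 2.69967e+07 = 1.6805 N/mm = 1680.5 N/m

1680 N/m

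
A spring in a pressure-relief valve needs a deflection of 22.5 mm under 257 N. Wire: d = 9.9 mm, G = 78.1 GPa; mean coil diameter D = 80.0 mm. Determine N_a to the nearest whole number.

Required rate k = F/δ = 257/22.5 = 11.422 N/mm
N_a = Gd⁴/(8D³k) = (78.1×10³ × 9.9⁴)/(8 × 80.0³ × 11.422)
    = 7.50225e+08 / 4.67854e+07 = 16.04 → 16 coils

16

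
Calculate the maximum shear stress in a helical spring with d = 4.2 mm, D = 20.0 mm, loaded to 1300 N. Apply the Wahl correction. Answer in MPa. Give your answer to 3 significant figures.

Spring index C = D/d = 20.0/4.2 = 4.7619
K_W = (4C−1)/(4C−4) + 0.615/C = 18.048/15.048 + 0.1291 = 1.3285
τ₀ = 8FD/(πd³) = 8·1300·20.0/(π·4.2³) = 208000/232.75 = 893.65 MPa
τ_max = K·τ₀ = 1.3285 × 893.65 = 1187.2 MPa

1190 MPa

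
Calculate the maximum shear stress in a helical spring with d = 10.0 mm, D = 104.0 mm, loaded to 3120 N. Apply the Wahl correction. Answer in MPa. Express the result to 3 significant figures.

941 MPa

Spring index C = D/d = 104.0/10.0 = 10.4000
K_W = (4C−1)/(4C−4) + 0.615/C = 40.600/37.600 + 0.0591 = 1.1389
τ₀ = 8FD/(πd³) = 8·3120·104.0/(π·10.0³) = 2.59584e+06/3141.6 = 826.28 MPa
τ_max = K·τ₀ = 1.1389 × 826.28 = 941.07 MPa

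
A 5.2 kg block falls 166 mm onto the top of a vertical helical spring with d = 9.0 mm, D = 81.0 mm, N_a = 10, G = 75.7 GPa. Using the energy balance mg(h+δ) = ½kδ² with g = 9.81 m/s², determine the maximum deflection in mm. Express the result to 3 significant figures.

42.7 mm

k = Gd⁴/(8D³N_a) = (75.7×10³)(9.0⁴)/(8·81.0³·10) = 11.682 N/mm
W = mg = 5.2 × 9.81 = 51.012 N
½kδ² − Wδ − Wh = 0 → δ = (W + √(W² + 2kWh))/k
δ = (51.012 + √(2602.2 + 197848))/11.682 = (51.012 + 447.72)/11.682 = 42.692 mm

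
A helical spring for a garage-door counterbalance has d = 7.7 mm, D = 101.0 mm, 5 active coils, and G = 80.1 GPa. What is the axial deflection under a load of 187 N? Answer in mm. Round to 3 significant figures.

k = Gd⁴/(8D³N_a) = (80.1×10³)(7.7⁴)/(8·101.0³·5) = 6.8324 N/mm
δ = F/k = 187 / 6.8324 = 27.37 mm

27.4 mm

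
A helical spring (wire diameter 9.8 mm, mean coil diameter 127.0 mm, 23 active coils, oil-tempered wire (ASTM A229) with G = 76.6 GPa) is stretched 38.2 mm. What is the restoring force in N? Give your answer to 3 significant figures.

k = Gd⁴/(8D³N_a) = (76.6×10³)(9.8⁴)/(8·127.0³·23) = 1.8746 N/mm
F = k·δ = 1.8746 × 38.2 = 71.609 N

71.6 N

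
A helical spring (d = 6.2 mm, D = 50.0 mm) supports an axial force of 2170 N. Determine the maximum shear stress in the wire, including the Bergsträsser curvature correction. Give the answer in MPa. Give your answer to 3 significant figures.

Spring index C = D/d = 50.0/6.2 = 8.0645
K_B = (4C+2)/(4C−3) = 34.258/29.258 = 1.1709
τ₀ = 8FD/(πd³) = 8·2170·50.0/(π·6.2³) = 868000/748.73 = 1159.3 MPa
τ_max = K·τ₀ = 1.1709 × 1159.3 = 1357.4 MPa

1360 MPa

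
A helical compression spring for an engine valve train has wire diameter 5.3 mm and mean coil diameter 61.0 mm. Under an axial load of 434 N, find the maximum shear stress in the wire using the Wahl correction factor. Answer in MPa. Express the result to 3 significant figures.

Spring index C = D/d = 61.0/5.3 = 11.5094
K_W = (4C−1)/(4C−4) + 0.615/C = 45.038/42.038 + 0.0534 = 1.1248
τ₀ = 8FD/(πd³) = 8·434·61.0/(π·5.3³) = 211792/467.71 = 452.83 MPa
τ_max = K·τ₀ = 1.1248 × 452.83 = 509.34 MPa

509 MPa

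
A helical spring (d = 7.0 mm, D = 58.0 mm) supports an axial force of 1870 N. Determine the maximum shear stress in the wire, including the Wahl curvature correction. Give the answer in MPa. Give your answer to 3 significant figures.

Spring index C = D/d = 58.0/7.0 = 8.2857
K_W = (4C−1)/(4C−4) + 0.615/C = 32.143/29.143 + 0.0742 = 1.1772
τ₀ = 8FD/(πd³) = 8·1870·58.0/(π·7.0³) = 867680/1077.6 = 805.22 MPa
τ_max = K·τ₀ = 1.1772 × 805.22 = 947.88 MPa

948 MPa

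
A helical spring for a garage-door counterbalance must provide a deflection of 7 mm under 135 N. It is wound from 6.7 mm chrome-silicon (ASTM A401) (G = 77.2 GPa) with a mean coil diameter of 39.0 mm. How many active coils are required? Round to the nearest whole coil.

17

Required rate k = F/δ = 135/7 = 19.286 N/mm
N_a = Gd⁴/(8D³k) = (77.2×10³ × 6.7⁴)/(8 × 39.0³ × 19.286)
    = 1.55567e+08 / 9.15207e+06 = 17 → 17 coils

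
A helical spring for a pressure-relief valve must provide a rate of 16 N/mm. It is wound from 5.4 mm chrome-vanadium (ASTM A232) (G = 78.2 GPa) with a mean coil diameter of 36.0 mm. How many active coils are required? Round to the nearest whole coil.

N_a = Gd⁴/(8D³k) = (78.2×10³ × 5.4⁴)/(8 × 36.0³ × 16)
    = 6.64939e+07 / 5.97197e+06 = 11.13 → 11 coils

11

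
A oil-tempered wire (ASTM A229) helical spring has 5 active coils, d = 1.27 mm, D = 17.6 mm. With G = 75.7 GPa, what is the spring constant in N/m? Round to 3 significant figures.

k = Gd⁴/(8D³N_a) = (75.7×10³ × 1.27⁴) / (8 × 17.6³ × 5)
  = 196929 / 218071 = 0.90305 N/mm = 903.05 N/m

903 N/m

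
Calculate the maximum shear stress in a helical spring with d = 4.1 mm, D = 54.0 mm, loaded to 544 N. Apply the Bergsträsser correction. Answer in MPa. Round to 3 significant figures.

1190 MPa

Spring index C = D/d = 54.0/4.1 = 13.1707
K_B = (4C+2)/(4C−3) = 54.683/49.683 = 1.1006
τ₀ = 8FD/(πd³) = 8·544·54.0/(π·4.1³) = 235008/216.52 = 1085.4 MPa
τ_max = K·τ₀ = 1.1006 × 1085.4 = 1194.6 MPa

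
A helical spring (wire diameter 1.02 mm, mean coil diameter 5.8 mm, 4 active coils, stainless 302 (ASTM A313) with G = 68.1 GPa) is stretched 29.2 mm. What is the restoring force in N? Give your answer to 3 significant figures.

345 N

k = Gd⁴/(8D³N_a) = (68.1×10³)(1.02⁴)/(8·5.8³·4) = 11.806 N/mm
F = k·δ = 11.806 × 29.2 = 344.74 N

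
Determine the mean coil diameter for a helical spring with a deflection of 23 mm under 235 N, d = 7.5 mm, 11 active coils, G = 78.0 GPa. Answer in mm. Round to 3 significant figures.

65.0 mm

Required rate k = F/δ = 235/23 = 10.217 N/mm
D = (Gd⁴/(8N_a·k))^(1/3) = (78.0×10³·7.5⁴/(8·11·10.217))^(1/3)
  = (274484)^(1/3) = 64.9889 mm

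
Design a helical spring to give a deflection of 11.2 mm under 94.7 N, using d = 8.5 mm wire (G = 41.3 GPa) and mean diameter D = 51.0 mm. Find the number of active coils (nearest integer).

24

Required rate k = F/δ = 94.7/11.2 = 8.4554 N/mm
N_a = Gd⁴/(8D³k) = (41.3×10³ × 8.5⁴)/(8 × 51.0³ × 8.4554)
    = 2.15589e+08 / 8.97289e+06 = 24.03 → 24 coils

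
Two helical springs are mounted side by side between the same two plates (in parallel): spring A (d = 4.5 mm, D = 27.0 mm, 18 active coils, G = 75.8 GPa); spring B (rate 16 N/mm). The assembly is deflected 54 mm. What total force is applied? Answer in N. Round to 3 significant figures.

k_A = Gd⁴/(8D³N_a) = (75.8×10³)(4.5⁴)/(8·27.0³·18) = 10.966 N/mm
Parallel: k_eq = 10.966 + 16 = 26.966 N/mm
F = k_eq·δ = 26.966·54 = 1456.2 N

1460 N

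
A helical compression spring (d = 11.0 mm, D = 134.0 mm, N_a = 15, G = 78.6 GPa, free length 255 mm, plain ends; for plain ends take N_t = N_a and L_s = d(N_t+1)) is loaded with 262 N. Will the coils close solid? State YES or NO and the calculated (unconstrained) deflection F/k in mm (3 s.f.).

k = Gd⁴/(8D³N_a) = (78.6×10³)(11.0⁴)/(8·134.0³·15) = 3.9856 N/mm
N_t = 15; L_s = 11.0·16 = 176 mm; δ_solid = L₀ − L_s = 255 − 176 = 79 mm
δ = F/k = 262/3.9856 = 65.736 mm
δ < δ_solid → spring does not go solid

NO, δ = 65.7 mm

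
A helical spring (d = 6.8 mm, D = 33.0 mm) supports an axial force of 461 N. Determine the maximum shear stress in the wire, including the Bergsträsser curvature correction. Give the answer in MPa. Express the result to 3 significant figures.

Spring index C = D/d = 33.0/6.8 = 4.8529
K_B = (4C+2)/(4C−3) = 21.412/16.412 = 1.3047
τ₀ = 8FD/(πd³) = 8·461·33.0/(π·6.8³) = 121704/987.82 = 123.2 MPa
τ_max = K·τ₀ = 1.3047 × 123.2 = 160.74 MPa

161 MPa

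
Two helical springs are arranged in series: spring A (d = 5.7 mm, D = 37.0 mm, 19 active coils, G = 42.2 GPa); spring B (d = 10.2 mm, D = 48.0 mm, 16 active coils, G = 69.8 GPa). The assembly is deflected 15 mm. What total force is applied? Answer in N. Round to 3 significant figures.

78.3 N

k_A = Gd⁴/(8D³N_a) = (42.2×10³)(5.7⁴)/(8·37.0³·19) = 5.7858 N/mm
k_B = Gd⁴/(8D³N_a) = (69.8×10³)(10.2⁴)/(8·48.0³·16) = 53.373 N/mm
Series: 1/k_eq = 1/5.7858 + 1/53.373 = 0.19157; k_eq = 5.2199 N/mm
F = k_eq·δ = 5.2199·15 = 78.299 N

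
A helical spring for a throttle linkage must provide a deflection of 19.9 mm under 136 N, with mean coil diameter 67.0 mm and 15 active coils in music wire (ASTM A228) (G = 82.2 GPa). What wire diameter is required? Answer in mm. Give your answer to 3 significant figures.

Required rate k = F/δ = 136/19.9 = 6.8342 N/mm
d = (8D³N_a·k / G)^(1/4) = (8·67.0³·15·6.8342 / (82.2×10³))^0.25
  = (3000.7)^0.25 = 7.4012 mm

7.40 mm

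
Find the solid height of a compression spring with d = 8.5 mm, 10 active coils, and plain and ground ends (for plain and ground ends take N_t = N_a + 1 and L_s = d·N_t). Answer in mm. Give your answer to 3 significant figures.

plain and ground ends: N_t = N_a + 1 = 10 + 1 = 11
L_s = d·N_t = 8.5 × 11 = 93.5 mm

93.5 mm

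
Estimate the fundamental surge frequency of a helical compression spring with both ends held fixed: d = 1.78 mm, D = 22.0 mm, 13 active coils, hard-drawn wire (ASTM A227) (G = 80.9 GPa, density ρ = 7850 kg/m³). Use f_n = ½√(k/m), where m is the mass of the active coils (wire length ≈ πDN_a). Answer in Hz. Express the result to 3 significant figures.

k = Gd⁴/(8D³N_a) = (80.9×10³)(1.78⁴)/(8·22.0³·13) = 0.73338 N/mm = 733.38 N/m
Wire length L = πDN_a = π·22.0·13 = 898.5 mm
m = ρ·(πd²/4)·L = 7850 × 2.4885×10⁻⁶ m² × 0.8985 m = 0.017552 kg
f_n = ½√(k/m) = 0.5·√(733.38/0.017552) = 0.5·√(41784) = 102.21 Hz

102 Hz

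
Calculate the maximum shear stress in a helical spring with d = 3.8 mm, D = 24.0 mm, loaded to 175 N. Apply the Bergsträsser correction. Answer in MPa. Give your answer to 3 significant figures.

239 MPa

Spring index C = D/d = 24.0/3.8 = 6.3158
K_B = (4C+2)/(4C−3) = 27.263/22.263 = 1.2246
τ₀ = 8FD/(πd³) = 8·175·24.0/(π·3.8³) = 33600/172.39 = 194.91 MPa
τ_max = K·τ₀ = 1.2246 × 194.91 = 238.69 MPa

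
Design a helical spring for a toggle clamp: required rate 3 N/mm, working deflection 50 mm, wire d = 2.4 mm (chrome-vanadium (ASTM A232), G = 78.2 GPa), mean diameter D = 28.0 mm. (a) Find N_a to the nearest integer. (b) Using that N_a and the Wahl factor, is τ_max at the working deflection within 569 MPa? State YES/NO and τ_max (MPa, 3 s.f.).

N_a = Gd⁴/(8D³k) = (78.2×10³)(2.4⁴)/(8·28.0³·3) = 4.925 → N_a = 5
Actual rate k = Gd⁴/(8D³·5) = 2.9547 N/mm
Working load F = kδ = 2.9547·50 = 147.74 N
C = 28.0/2.4 = 11.6667; K_W = (4C−1)/(4C−4)+0.615/C = 1.1230
τ_max = K_W·8FD/(πd³) = 1.1230·761.99 = 855.74 MPa
τ_max > 569 MPa → exceeds allowable

(a) 5 coils; (b) NO, τ_max = 856 MPa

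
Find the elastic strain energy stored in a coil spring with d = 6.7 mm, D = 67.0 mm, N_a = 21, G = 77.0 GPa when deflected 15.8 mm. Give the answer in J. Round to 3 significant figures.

0.383 J

k = Gd⁴/(8D³N_a) = (77.0×10³)(6.7⁴)/(8·67.0³·21) = 3.0708 N/mm
U = ½kδ² = 0.5 × 3.0708 × 15.8² = 383.3 N·mm = 0.3833 J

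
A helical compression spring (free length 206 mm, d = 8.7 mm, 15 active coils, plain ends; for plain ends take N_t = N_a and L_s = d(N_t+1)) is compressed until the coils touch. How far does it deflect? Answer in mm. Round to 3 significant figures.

66.8 mm

N_t = 15; L_s = 8.7·16 = 139.2 mm
δ_solid = L₀ − L_s = 206 − 139.2 = 66.8 mm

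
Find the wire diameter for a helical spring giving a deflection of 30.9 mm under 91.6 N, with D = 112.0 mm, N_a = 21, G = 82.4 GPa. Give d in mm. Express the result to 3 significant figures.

Required rate k = F/δ = 91.6/30.9 = 2.9644 N/mm
d = (8D³N_a·k / G)^(1/4) = (8·112.0³·21·2.9644 / (82.4×10³))^0.25
  = (8491.3)^0.25 = 9.5994 mm

9.60 mm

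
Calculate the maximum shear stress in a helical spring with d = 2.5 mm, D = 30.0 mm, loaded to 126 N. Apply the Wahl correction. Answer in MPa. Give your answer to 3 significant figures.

Spring index C = D/d = 30.0/2.5 = 12.0000
K_W = (4C−1)/(4C−4) + 0.615/C = 47.000/44.000 + 0.0512 = 1.1194
τ₀ = 8FD/(πd³) = 8·126·30.0/(π·2.5³) = 30240/49.087 = 616.04 MPa
τ_max = K·τ₀ = 1.1194 × 616.04 = 689.62 MPa

690 MPa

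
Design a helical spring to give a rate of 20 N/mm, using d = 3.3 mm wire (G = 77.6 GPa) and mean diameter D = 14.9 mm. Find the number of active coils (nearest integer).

N_a = Gd⁴/(8D³k) = (77.6×10³ × 3.3⁴)/(8 × 14.9³ × 20)
    = 9.20275e+06 / 529272 = 17.39 → 17 coils

17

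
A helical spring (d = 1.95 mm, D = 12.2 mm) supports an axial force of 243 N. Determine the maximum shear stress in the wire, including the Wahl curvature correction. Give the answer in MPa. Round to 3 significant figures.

1260 MPa

Spring index C = D/d = 12.2/1.95 = 6.2564
K_W = (4C−1)/(4C−4) + 0.615/C = 24.026/21.026 + 0.0983 = 1.2410
τ₀ = 8FD/(πd³) = 8·243·12.2/(π·1.95³) = 23716.8/23.295 = 1018.1 MPa
τ_max = K·τ₀ = 1.2410 × 1018.1 = 1263.5 MPa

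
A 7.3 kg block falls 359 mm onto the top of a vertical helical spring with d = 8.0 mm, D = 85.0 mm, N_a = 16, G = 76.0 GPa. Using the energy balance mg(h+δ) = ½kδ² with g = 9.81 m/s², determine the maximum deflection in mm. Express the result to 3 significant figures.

k = Gd⁴/(8D³N_a) = (76.0×10³)(8.0⁴)/(8·85.0³·16) = 3.9601 N/mm
W = mg = 7.3 × 9.81 = 71.613 N
½kδ² − Wδ − Wh = 0 → δ = (W + √(W² + 2kWh))/k
δ = (71.613 + √(5128.4 + 203621))/3.9601 = (71.613 + 456.89)/3.9601 = 133.46 mm

133 mm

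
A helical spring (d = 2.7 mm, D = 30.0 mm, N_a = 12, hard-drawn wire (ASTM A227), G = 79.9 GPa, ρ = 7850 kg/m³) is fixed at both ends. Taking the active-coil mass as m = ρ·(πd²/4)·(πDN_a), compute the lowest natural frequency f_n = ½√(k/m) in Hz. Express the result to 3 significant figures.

89.8 Hz

k = Gd⁴/(8D³N_a) = (79.9×10³)(2.7⁴)/(8·30.0³·12) = 1.6382 N/mm = 1638.2 N/m
Wire length L = πDN_a = π·30.0·12 = 1131 mm
m = ρ·(πd²/4)·L = 7850 × 5.7256×10⁻⁶ m² × 1.131 m = 0.050832 kg
f_n = ½√(k/m) = 0.5·√(1638.2/0.050832) = 0.5·√(32228) = 89.76 Hz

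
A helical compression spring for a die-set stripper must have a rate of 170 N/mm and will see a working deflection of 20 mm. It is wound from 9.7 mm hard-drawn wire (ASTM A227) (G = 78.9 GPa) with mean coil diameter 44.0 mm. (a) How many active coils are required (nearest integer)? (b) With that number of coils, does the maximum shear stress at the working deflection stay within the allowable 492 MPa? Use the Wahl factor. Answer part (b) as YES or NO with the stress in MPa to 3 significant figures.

(a) 6 coils; (b) NO, τ_max = 565 MPa

N_a = Gd⁴/(8D³k) = (78.9×10³)(9.7⁴)/(8·44.0³·170) = 6.029 → N_a = 6
Actual rate k = Gd⁴/(8D³·6) = 170.83 N/mm
Working load F = kδ = 170.83·20 = 3416.6 N
C = 44.0/9.7 = 4.5361; K_W = (4C−1)/(4C−4)+0.615/C = 1.3477
τ_max = K_W·8FD/(πd³) = 1.3477·419.44 = 565.27 MPa
τ_max > 492 MPa → exceeds allowable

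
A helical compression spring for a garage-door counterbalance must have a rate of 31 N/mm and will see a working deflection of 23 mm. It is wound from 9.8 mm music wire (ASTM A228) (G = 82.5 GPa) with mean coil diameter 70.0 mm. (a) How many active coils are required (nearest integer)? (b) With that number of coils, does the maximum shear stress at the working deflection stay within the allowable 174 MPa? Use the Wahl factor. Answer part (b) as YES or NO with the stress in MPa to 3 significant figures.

N_a = Gd⁴/(8D³k) = (82.5×10³)(9.8⁴)/(8·70.0³·31) = 8.946 → N_a = 9
Actual rate k = Gd⁴/(8D³·9) = 30.813 N/mm
Working load F = kδ = 30.813·23 = 708.7 N
C = 70.0/9.8 = 7.1429; K_W = (4C−1)/(4C−4)+0.615/C = 1.2082
τ_max = K_W·8FD/(πd³) = 1.2082·134.22 = 162.16 MPa
τ_max ≤ 174 MPa → acceptable

(a) 9 coils; (b) YES, τ_max = 162 MPa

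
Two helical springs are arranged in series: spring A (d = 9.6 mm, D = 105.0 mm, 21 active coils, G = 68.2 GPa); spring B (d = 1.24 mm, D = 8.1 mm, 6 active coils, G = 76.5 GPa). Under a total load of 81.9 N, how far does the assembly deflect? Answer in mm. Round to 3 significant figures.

39.0 mm

k_A = Gd⁴/(8D³N_a) = (68.2×10³)(9.6⁴)/(8·105.0³·21) = 2.9785 N/mm
k_B = Gd⁴/(8D³N_a) = (76.5×10³)(1.24⁴)/(8·8.1³·6) = 7.0901 N/mm
Series: 1/k_eq = 1/2.9785 + 1/7.0901 = 0.47679; k_eq = 2.0974 N/mm
δ = F/k_eq = 81.9/2.0974 = 39.049 mm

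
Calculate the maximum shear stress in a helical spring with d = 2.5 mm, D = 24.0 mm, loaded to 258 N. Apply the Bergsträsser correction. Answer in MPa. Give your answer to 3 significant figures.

1150 MPa

Spring index C = D/d = 24.0/2.5 = 9.6000
K_B = (4C+2)/(4C−3) = 40.400/35.400 = 1.1412
τ₀ = 8FD/(πd³) = 8·258·24.0/(π·2.5³) = 49536/49.087 = 1009.1 MPa
τ_max = K·τ₀ = 1.1412 × 1009.1 = 1151.7 MPa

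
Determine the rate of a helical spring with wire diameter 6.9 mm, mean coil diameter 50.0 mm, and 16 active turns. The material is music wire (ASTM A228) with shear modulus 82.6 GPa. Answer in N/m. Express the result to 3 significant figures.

k = Gd⁴/(8D³N_a) = (82.6×10³ × 6.9⁴) / (8 × 50.0³ × 16)
  = 1.8723e+08 / 1.6e+07 = 11.702 N/mm = 11702 N/m

11700 N/m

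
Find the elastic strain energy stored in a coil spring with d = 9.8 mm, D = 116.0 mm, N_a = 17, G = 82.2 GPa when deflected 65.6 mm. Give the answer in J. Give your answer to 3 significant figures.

k = Gd⁴/(8D³N_a) = (82.2×10³)(9.8⁴)/(8·116.0³·17) = 3.5716 N/mm
U = ½kδ² = 0.5 × 3.5716 × 65.6² = 7684.9 N·mm = 7.6849 J

7.68 J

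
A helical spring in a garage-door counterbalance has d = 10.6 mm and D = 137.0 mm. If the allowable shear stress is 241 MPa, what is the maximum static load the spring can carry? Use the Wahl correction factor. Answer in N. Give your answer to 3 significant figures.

C = D/d = 137.0/10.6 = 12.9245
K_W = (4C−1)/(4C−4) + 0.615/C = 50.698/47.698 + 0.0476 = 1.1105
τ_max = K·8FD/(πd³) → F_max = τ_allow·πd³/(8DK)
F_max = 241·π·10.6³/(8·137.0·1.1105) = 9.0175e+05/1217.1 = 740.91 N

741 N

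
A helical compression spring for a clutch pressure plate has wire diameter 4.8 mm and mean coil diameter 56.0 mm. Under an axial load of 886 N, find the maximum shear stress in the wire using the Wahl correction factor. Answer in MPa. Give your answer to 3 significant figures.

Spring index C = D/d = 56.0/4.8 = 11.6667
K_W = (4C−1)/(4C−4) + 0.615/C = 45.667/42.667 + 0.0527 = 1.1230
τ₀ = 8FD/(πd³) = 8·886·56.0/(π·4.8³) = 396928/347.44 = 1142.5 MPa
τ_max = K·τ₀ = 1.1230 × 1142.5 = 1283 MPa

1280 MPa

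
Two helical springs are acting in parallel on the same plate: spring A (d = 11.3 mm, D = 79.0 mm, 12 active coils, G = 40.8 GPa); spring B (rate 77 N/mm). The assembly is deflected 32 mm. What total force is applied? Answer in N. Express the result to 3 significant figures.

k_A = Gd⁴/(8D³N_a) = (40.8×10³)(11.3⁴)/(8·79.0³·12) = 14.055 N/mm
Parallel: k_eq = 14.055 + 77 = 91.055 N/mm
F = k_eq·δ = 91.055·32 = 2913.8 N

2910 N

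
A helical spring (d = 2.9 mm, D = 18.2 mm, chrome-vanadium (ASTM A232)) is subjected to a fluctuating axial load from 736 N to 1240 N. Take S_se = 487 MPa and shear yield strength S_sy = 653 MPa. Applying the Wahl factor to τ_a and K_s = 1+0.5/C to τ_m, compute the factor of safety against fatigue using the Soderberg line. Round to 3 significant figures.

0.231

C = D/d = 18.2/2.9 = 6.2759; K_W = (4C−1)/(4C−4)+0.615/C = 1.2402; K_s = 1+0.5/C = 1.0797
F_a = (F_max−F_min)/2 = 252 N; F_m = (F_max+F_min)/2 = 988 N
τ_a = K_W·8F_aD/(πd³) = 1.2402 × 478.87 = 593.87 MPa
τ_m = K_s·8F_mD/(πd³) = 1.0797 × 1877.5 = 2027.1 MPa
Soderberg: 1/n_f = τ_a/S_se + τ_m/S_sy = 593.87/487 + 2027.1/653 = 1.21945 + 3.10422 = 4.3237
n_f = 1/4.3237 = 0.2313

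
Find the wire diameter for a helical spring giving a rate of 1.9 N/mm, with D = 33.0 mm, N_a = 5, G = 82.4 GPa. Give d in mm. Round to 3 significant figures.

2.40 mm

d = (8D³N_a·k / G)^(1/4) = (8·33.0³·5·1.9 / (82.4×10³))^0.25
  = (33.146)^0.25 = 2.3994 mm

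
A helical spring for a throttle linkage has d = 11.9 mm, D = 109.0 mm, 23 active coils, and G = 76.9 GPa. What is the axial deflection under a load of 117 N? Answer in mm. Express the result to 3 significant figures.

18.1 mm

k = Gd⁴/(8D³N_a) = (76.9×10³)(11.9⁴)/(8·109.0³·23) = 6.4717 N/mm
δ = F/k = 117 / 6.4717 = 18.079 mm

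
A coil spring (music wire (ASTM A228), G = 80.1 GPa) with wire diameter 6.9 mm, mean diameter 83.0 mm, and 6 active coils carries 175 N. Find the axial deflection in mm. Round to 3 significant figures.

k = Gd⁴/(8D³N_a) = (80.1×10³)(6.9⁴)/(8·83.0³·6) = 6.6154 N/mm
δ = F/k = 175 / 6.6154 = 26.454 mm

26.5 mm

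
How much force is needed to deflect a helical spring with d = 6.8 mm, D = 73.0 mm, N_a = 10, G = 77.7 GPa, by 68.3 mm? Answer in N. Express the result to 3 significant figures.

365 N

k = Gd⁴/(8D³N_a) = (77.7×10³)(6.8⁴)/(8·73.0³·10) = 5.3382 N/mm
F = k·δ = 5.3382 × 68.3 = 364.6 N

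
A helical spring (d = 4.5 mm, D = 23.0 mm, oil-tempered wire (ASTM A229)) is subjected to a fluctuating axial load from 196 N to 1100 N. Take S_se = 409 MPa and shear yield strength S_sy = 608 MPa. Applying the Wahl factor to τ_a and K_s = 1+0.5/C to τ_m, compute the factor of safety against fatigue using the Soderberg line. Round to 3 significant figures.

0.596

C = D/d = 23.0/4.5 = 5.1111; K_W = (4C−1)/(4C−4)+0.615/C = 1.3028; K_s = 1+0.5/C = 1.0978
F_a = (F_max−F_min)/2 = 452 N; F_m = (F_max+F_min)/2 = 648 N
τ_a = K_W·8F_aD/(πd³) = 1.3028 × 290.52 = 378.47 MPa
τ_m = K_s·8F_mD/(πd³) = 1.0978 × 416.49 = 457.23 MPa
Soderberg: 1/n_f = τ_a/S_se + τ_m/S_sy = 378.47/409 + 457.23/608 = 0.92536 + 0.75203 = 1.6774
n_f = 1/1.6774 = 0.5962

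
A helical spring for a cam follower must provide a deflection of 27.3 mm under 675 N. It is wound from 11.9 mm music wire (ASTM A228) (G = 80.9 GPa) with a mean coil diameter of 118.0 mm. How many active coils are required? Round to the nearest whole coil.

5

Required rate k = F/δ = 675/27.3 = 24.725 N/mm
N_a = Gd⁴/(8D³k) = (80.9×10³ × 11.9⁴)/(8 × 118.0³ × 24.725)
    = 1.62232e+09 / 3.24995e+08 = 4.992 → 5 coils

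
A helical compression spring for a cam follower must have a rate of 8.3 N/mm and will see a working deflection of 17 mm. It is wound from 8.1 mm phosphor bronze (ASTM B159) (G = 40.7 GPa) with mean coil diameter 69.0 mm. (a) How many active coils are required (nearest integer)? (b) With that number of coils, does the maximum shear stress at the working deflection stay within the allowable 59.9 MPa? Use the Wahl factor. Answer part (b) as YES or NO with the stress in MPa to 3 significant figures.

(a) 8 coils; (b) YES, τ_max = 54.9 MPa

N_a = Gd⁴/(8D³k) = (40.7×10³)(8.1⁴)/(8·69.0³·8.3) = 8.032 → N_a = 8
Actual rate k = Gd⁴/(8D³·8) = 8.3331 N/mm
Working load F = kδ = 8.3331·17 = 141.66 N
C = 69.0/8.1 = 8.5185; K_W = (4C−1)/(4C−4)+0.615/C = 1.1719
τ_max = K_W·8FD/(πd³) = 1.1719·46.837 = 54.891 MPa
τ_max ≤ 59.9 MPa → acceptable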